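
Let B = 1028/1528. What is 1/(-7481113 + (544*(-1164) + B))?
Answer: -382/3099673421 ≈ -1.2324e-7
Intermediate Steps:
B = 257/382 (B = 1028*(1/1528) = 257/382 ≈ 0.67278)
1/(-7481113 + (544*(-1164) + B)) = 1/(-7481113 + (544*(-1164) + 257/382)) = 1/(-7481113 + (-633216 + 257/382)) = 1/(-7481113 - 241888255/382) = 1/(-3099673421/382) = -382/3099673421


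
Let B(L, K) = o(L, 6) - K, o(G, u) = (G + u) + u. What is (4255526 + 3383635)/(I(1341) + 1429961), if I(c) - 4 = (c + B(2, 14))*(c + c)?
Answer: 2546387/1675509 ≈ 1.5198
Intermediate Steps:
o(G, u) = G + 2*u
B(L, K) = 12 + L - K (B(L, K) = (L + 2*6) - K = (L + 12) - K = (12 + L) - K = 12 + L - K)
I(c) = 4 + 2*c**2 (I(c) = 4 + (c + (12 + 2 - 1*14))*(c + c) = 4 + (c + (12 + 2 - 14))*(2*c) = 4 + (c + 0)*(2*c) = 4 + c*(2*c) = 4 + 2*c**2)
(4255526 + 3383635)/(I(1341) + 1429961) = (4255526 + 3383635)/((4 + 2*1341**2) + 1429961) = 7639161/((4 + 2*1798281) + 1429961) = 7639161/((4 + 3596562) + 1429961) = 7639161/(3596566 + 1429961) = 7639161/5026527 = 7639161*(1/5026527) = 2546387/1675509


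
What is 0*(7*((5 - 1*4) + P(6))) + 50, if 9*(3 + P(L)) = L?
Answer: 50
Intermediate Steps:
P(L) = -3 + L/9
0*(7*((5 - 1*4) + P(6))) + 50 = 0*(7*((5 - 1*4) + (-3 + (⅑)*6))) + 50 = 0*(7*((5 - 4) + (-3 + ⅔))) + 50 = 0*(7*(1 - 7/3)) + 50 = 0*(7*(-4/3)) + 50 = 0*(-28/3) + 50 = 0 + 50 = 50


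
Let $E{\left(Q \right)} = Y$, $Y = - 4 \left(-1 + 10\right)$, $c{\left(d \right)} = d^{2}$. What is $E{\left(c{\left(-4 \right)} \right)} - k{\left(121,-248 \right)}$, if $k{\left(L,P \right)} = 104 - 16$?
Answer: $-124$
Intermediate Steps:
$k{\left(L,P \right)} = 88$
$Y = -36$ ($Y = \left(-4\right) 9 = -36$)
$E{\left(Q \right)} = -36$
$E{\left(c{\left(-4 \right)} \right)} - k{\left(121,-248 \right)} = -36 - 88 = -124$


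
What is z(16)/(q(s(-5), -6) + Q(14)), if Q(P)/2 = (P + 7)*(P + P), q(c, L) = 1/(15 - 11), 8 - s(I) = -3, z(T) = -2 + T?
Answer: 56/4705 ≈ 0.011902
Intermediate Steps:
s(I) = 11 (s(I) = 8 - 1*(-3) = 8 + 3 = 11)
q(c, L) = ¼ (q(c, L) = 1/4 = ¼)
Q(P) = 4*P*(7 + P) (Q(P) = 2*((P + 7)*(P + P)) = 2*((7 + P)*(2*P)) = 2*(2*P*(7 + P)) = 4*P*(7 + P))
z(16)/(q(s(-5), -6) + Q(14)) = (-2 + 16)/(¼ + 4*14*(7 + 14)) = 14/(¼ + 4*14*21) = 14/(¼ + 1176) = 14/(4705/4) = 14*(4/4705) = 56/4705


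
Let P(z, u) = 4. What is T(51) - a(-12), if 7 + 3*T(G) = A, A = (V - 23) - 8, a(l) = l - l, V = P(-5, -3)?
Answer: -34/3 ≈ -11.333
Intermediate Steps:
V = 4
a(l) = 0
A = -27 (A = (4 - 23) - 8 = -19 - 8 = -27)
T(G) = -34/3 (T(G) = -7/3 + (⅓)*(-27) = -7/3 - 9 = -34/3)
T(51) - a(-12) = -34/3 - 1*0 = -34/3 + 0 = -34/3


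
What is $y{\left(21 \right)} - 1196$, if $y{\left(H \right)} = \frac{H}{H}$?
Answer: $-1195$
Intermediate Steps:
$y{\left(H \right)} = 1$
$y{\left(21 \right)} - 1196 = 1 - 1196 = -1195$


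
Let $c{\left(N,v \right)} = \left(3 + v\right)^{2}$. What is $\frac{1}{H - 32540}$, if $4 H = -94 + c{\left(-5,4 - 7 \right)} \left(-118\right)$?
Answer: $- \frac{2}{65127} \approx -3.0709 \cdot 10^{-5}$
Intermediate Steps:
$H = - \frac{47}{2}$ ($H = \frac{-94 + \left(3 + \left(4 - 7\right)\right)^{2} \left(-118\right)}{4} = \frac{-94 + \left(3 - 3\right)^{2} \left(-118\right)}{4} = \frac{-94 + 0^{2} \left(-118\right)}{4} = \frac{-94 + 0 \left(-118\right)}{4} = \frac{-94 + 0}{4} = \frac{1}{4} \left(-94\right) = - \frac{47}{2} \approx -23.5$)
$\frac{1}{H - 32540} = \frac{1}{- \frac{47}{2} - 32540} = \frac{1}{- \frac{65127}{2}} = - \frac{2}{65127}$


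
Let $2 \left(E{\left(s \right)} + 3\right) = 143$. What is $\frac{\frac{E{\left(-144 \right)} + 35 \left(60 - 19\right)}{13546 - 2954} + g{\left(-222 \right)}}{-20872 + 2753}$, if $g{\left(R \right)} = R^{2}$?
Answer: $- \frac{1044035263}{383832896} \approx -2.72$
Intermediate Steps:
$E{\left(s \right)} = \frac{137}{2}$ ($E{\left(s \right)} = -3 + \frac{1}{2} \cdot 143 = -3 + \frac{143}{2} = \frac{137}{2}$)
$\frac{\frac{E{\left(-144 \right)} + 35 \left(60 - 19\right)}{13546 - 2954} + g{\left(-222 \right)}}{-20872 + 2753} = \frac{\frac{\frac{137}{2} + 35 \left(60 - 19\right)}{13546 - 2954} + \left(-222\right)^{2}}{-20872 + 2753} = \frac{\frac{\frac{137}{2} + 35 \cdot 41}{10592} + 49284}{-18119} = \left(\left(\frac{137}{2} + 1435\right) \frac{1}{10592} + 49284\right) \left(- \frac{1}{18119}\right) = \left(\frac{3007}{2} \cdot \frac{1}{10592} + 49284\right) \left(- \frac{1}{18119}\right) = \left(\frac{3007}{21184} + 49284\right) \left(- \frac{1}{18119}\right) = \frac{1044035263}{21184} \left(- \frac{1}{18119}\right) = - \frac{1044035263}{383832896}$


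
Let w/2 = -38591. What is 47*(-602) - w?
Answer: 48888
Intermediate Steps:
w = -77182 (w = 2*(-38591) = -77182)
47*(-602) - w = 47*(-602) - 1*(-77182) = -28294 + 77182 = 48888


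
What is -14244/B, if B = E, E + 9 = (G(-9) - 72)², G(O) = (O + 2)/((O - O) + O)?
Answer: -288441/102538 ≈ -2.8130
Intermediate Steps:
G(O) = (2 + O)/O (G(O) = (2 + O)/(0 + O) = (2 + O)/O)
E = 410152/81 (E = -9 + ((2 - 9)/(-9) - 72)² = -9 + (-⅑*(-7) - 72)² = -9 + (7/9 - 72)² = -9 + (-641/9)² = -9 + 410881/81 = 410152/81 ≈ 5063.6)
B = 410152/81 ≈ 5063.6
-14244/B = -14244/410152/81 = -14244*81/410152 = -288441/102538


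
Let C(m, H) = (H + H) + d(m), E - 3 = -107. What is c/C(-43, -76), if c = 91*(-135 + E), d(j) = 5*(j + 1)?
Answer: 21749/362 ≈ 60.080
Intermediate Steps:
E = -104 (E = 3 - 107 = -104)
d(j) = 5 + 5*j (d(j) = 5*(1 + j) = 5 + 5*j)
c = -21749 (c = 91*(-135 - 104) = 91*(-239) = -21749)
C(m, H) = 5 + 2*H + 5*m (C(m, H) = (H + H) + (5 + 5*m) = 2*H + (5 + 5*m) = 5 + 2*H + 5*m)
c/C(-43, -76) = -21749/(5 + 2*(-76) + 5*(-43)) = -21749/(5 - 152 - 215) = -21749/(-362) = -21749*(-1/362) = 21749/362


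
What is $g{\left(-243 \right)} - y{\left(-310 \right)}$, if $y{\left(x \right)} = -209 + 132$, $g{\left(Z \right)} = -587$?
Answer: $-510$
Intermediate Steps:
$y{\left(x \right)} = -77$
$g{\left(-243 \right)} - y{\left(-310 \right)} = -587 - -77 = -587 + 77 = -510$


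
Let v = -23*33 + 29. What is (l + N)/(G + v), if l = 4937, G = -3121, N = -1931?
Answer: -3006/3851 ≈ -0.78058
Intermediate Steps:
v = -730 (v = -759 + 29 = -730)
(l + N)/(G + v) = (4937 - 1931)/(-3121 - 730) = 3006/(-3851) = 3006*(-1/3851) = -3006/3851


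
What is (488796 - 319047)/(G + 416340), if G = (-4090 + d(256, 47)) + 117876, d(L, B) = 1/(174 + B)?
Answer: 37514529/117157847 ≈ 0.32021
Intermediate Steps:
G = 25146707/221 (G = (-4090 + 1/(174 + 47)) + 117876 = (-4090 + 1/221) + 117876 = -903889/221 + 117876 = 25146707/221 ≈ 1.1379e+5)
(488796 - 319047)/(G + 416340) = (488796 - 319047)/(25146707/221 + 416340) = 169749/(117157847/221) = 169749*(221/117157847) = 37514529/117157847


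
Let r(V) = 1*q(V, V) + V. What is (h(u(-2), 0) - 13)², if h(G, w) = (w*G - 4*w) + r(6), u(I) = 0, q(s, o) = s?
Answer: 1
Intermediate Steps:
r(V) = 2*V (r(V) = 1*V + V = V + V = 2*V)
h(G, w) = 12 - 4*w + G*w (h(G, w) = (w*G - 4*w) + 2*6 = (G*w - 4*w) + 12 = (-4*w + G*w) + 12 = 12 - 4*w + G*w)
(h(u(-2), 0) - 13)² = ((12 - 4*0 + 0*0) - 13)² = ((12 + 0 + 0) - 13)² = (12 - 13)² = (-1)² = 1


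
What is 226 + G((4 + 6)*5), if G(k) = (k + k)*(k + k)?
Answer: 10226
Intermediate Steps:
G(k) = 4*k**2 (G(k) = (2*k)*(2*k) = 4*k**2)
226 + G((4 + 6)*5) = 226 + 4*((4 + 6)*5)**2 = 226 + 4*(10*5)**2 = 226 + 4*50**2 = 226 + 4*2500 = 226 + 10000 = 10226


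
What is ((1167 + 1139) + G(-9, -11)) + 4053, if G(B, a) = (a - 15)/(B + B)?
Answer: 57244/9 ≈ 6360.4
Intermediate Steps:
G(B, a) = (-15 + a)/(2*B) (G(B, a) = (-15 + a)/((2*B)) = (-15 + a)*(1/(2*B)) = (-15 + a)/(2*B))
((1167 + 1139) + G(-9, -11)) + 4053 = ((1167 + 1139) + (½)*(-15 - 11)/(-9)) + 4053 = (2306 + (½)*(-⅑)*(-26)) + 4053 = (2306 + 13/9) + 4053 = 20767/9 + 4053 = 57244/9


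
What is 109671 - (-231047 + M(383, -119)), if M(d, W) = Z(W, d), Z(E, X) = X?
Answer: 340335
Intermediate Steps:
M(d, W) = d
109671 - (-231047 + M(383, -119)) = 109671 - (-231047 + 383) = 109671 - 1*(-230664) = 109671 + 230664 = 340335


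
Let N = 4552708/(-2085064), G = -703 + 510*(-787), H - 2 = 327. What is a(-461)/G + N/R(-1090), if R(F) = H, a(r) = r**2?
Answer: -5272034413245/9850588267646 ≈ -0.53520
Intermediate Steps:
H = 329 (H = 2 + 327 = 329)
R(F) = 329
G = -402073 (G = -703 - 401370 = -402073)
N = -1138177/521266 (N = 4552708*(-1/2085064) = -1138177/521266 ≈ -2.1835)
a(-461)/G + N/R(-1090) = (-461)**2/(-402073) - 1138177/521266/329 = 212521*(-1/402073) - 1138177/521266*1/329 = -212521/402073 - 1138177/171496514 = -5272034413245/9850588267646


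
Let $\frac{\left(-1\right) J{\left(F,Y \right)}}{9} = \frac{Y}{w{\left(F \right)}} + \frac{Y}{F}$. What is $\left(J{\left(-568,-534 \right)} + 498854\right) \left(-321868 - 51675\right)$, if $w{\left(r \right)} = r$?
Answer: $- \frac{26459867976695}{142} \approx -1.8634 \cdot 10^{11}$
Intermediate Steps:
$J{\left(F,Y \right)} = - \frac{18 Y}{F}$ ($J{\left(F,Y \right)} = - 9 \left(\frac{Y}{F} + \frac{Y}{F}\right) = - 9 \frac{2 Y}{F} = - \frac{18 Y}{F}$)
$\left(J{\left(-568,-534 \right)} + 498854\right) \left(-321868 - 51675\right) = \left(\left(-18\right) \left(-534\right) \frac{1}{-568} + 498854\right) \left(-321868 - 51675\right) = \left(\left(-18\right) \left(-534\right) \left(- \frac{1}{568}\right) + 498854\right) \left(-321868 - 51675\right) = \left(- \frac{2403}{142} + 498854\right) \left(-373543\right) = \frac{70834865}{142} \left(-373543\right) = - \frac{26459867976695}{142}$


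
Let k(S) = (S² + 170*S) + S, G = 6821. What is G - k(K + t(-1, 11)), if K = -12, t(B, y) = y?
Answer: 6991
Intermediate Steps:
k(S) = S² + 171*S
G - k(K + t(-1, 11)) = 6821 - (-12 + 11)*(171 + (-12 + 11)) = 6821 - (-1)*(171 - 1) = 6821 - (-1)*170 = 6821 - 1*(-170) = 6821 + 170 = 6991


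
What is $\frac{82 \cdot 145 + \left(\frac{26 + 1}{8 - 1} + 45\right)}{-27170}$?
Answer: $- \frac{41786}{95095} \approx -0.43941$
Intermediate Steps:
$\frac{82 \cdot 145 + \left(\frac{26 + 1}{8 - 1} + 45\right)}{-27170} = \left(11890 + \left(\frac{27}{7} + 45\right)\right) \left(- \frac{1}{27170}\right) = \left(11890 + \frac{342}{7}\right) \left(- \frac{1}{27170}\right) = \frac{83572}{7} \left(- \frac{1}{27170}\right) = - \frac{41786}{95095}$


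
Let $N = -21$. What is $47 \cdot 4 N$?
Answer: $-3948$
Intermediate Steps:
$47 \cdot 4 N = 47 \cdot 4 \left(-21\right) = 188 \left(-21\right) = -3948$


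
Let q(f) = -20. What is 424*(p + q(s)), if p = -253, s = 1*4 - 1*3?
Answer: -115752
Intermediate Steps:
s = 1 (s = 4 - 3 = 1)
424*(p + q(s)) = 424*(-253 - 20) = 424*(-273) = -115752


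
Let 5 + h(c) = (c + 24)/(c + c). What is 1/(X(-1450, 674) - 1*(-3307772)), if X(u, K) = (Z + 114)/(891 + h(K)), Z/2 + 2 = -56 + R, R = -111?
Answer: 85359/282348088580 ≈ 3.0232e-7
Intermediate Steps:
h(c) = -5 + (24 + c)/(2*c) (h(c) = -5 + (c + 24)/(c + c) = -5 + (24 + c)/((2*c)) = -5 + (24 + c)*(1/(2*c)) = -5 + (24 + c)/(2*c))
Z = -338 (Z = -4 + 2*(-56 - 111) = -4 + 2*(-167) = -4 - 334 = -338)
X(u, K) = -224/(1773/2 + 12/K) (X(u, K) = (-338 + 114)/(891 + (-9/2 + 12/K)) = -224/(1773/2 + 12/K))
1/(X(-1450, 674) - 1*(-3307772)) = 1/(-448*674/(24 + 1773*674) - 1*(-3307772)) = 1/(-448*674/(24 + 1195002) + 3307772) = 1/(-448*674/1195026 + 3307772) = 1/(-448*674*1/1195026 + 3307772) = 1/(-21568/85359 + 3307772) = 1/(282348088580/85359) = 85359/282348088580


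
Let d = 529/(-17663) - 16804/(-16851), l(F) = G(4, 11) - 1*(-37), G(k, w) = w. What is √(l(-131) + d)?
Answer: √4337965656958904661/297639213 ≈ 6.9977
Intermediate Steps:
l(F) = 48 (l(F) = 11 - 1*(-37) = 11 + 37 = 48)
d = 287894873/297639213 (d = 529*(-1/17663) - 16804*(-1/16851) = -529/17663 + 16804/16851 = 287894873/297639213 ≈ 0.96726)
√(l(-131) + d) = √(48 + 287894873/297639213) = √(14574577097/297639213) = √4337965656958904661/297639213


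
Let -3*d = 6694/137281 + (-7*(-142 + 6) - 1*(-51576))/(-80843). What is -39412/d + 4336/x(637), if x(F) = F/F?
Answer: -91663348310918/476423809 ≈ -1.9240e+5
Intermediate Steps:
x(F) = 1
d = 952847618/4756374807 (d = -(6694/137281 + (-7*(-142 + 6) - 1*(-51576))/(-80843))/3 = -(6694*(1/137281) + (-7*(-136) + 51576)*(-1/80843))/3 = -(6694/137281 + (952 + 51576)*(-1/80843))/3 = -(6694/137281 + 52528*(-1/80843))/3 = -(6694/137281 - 7504/11549)/3 = -⅓*(-952847618/1585458269) = 952847618/4756374807 ≈ 0.20033)
-39412/d + 4336/x(637) = -39412/952847618/4756374807 + 4336/1 = -39412*4756374807/952847618 + 4336*1 = -93729121946742/476423809 + 4336 = -91663348310918/476423809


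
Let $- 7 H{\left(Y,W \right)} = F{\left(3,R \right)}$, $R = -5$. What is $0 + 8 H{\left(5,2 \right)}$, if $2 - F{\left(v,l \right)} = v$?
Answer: $\frac{8}{7} \approx 1.1429$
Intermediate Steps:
$F{\left(v,l \right)} = 2 - v$
$H{\left(Y,W \right)} = \frac{1}{7}$ ($H{\left(Y,W \right)} = - \frac{2 - 3}{7} = \left(- \frac{1}{7}\right) \left(-1\right) = \frac{1}{7}$)
$0 + 8 H{\left(5,2 \right)} = 0 + 8 \cdot \frac{1}{7} = 0 + \frac{8}{7} = \frac{8}{7}$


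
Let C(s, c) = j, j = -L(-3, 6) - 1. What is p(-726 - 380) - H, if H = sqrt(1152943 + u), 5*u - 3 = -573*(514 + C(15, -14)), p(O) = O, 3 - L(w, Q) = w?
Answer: -1106 - sqrt(27371035)/5 ≈ -2152.3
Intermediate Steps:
L(w, Q) = 3 - w
j = -7 (j = -(3 - 1*(-3)) - 1 = -(3 + 3) - 1 = -1*6 - 1 = -6 - 1 = -7)
C(s, c) = -7
u = -290508/5 (u = 3/5 + (-573*(514 - 7))/5 = 3/5 + (-573*507)/5 = 3/5 + (1/5)*(-290511) = 3/5 - 290511/5 = -290508/5 ≈ -58102.)
H = sqrt(27371035)/5 (H = sqrt(1152943 - 290508/5) = sqrt(5474207/5) = sqrt(27371035)/5 ≈ 1046.3)
p(-726 - 380) - H = (-726 - 380) - sqrt(27371035)/5 = -1106 - sqrt(27371035)/5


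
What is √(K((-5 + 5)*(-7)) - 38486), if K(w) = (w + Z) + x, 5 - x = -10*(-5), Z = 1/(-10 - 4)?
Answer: I*√7552090/14 ≈ 196.29*I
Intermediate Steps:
Z = -1/14 (Z = 1/(-14) = -1/14 ≈ -0.071429)
x = -45 (x = 5 - (-10)*(-5) = 5 - 1*50 = 5 - 50 = -45)
K(w) = -631/14 + w (K(w) = (w - 1/14) - 45 = (-1/14 + w) - 45 = -631/14 + w)
√(K((-5 + 5)*(-7)) - 38486) = √((-631/14 + (-5 + 5)*(-7)) - 38486) = √((-631/14 + 0*(-7)) - 38486) = √((-631/14 + 0) - 38486) = √(-631/14 - 38486) = √(-539435/14) = I*√7552090/14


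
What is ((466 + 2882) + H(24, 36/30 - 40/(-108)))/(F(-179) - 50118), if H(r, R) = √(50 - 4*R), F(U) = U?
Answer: -3348/50297 - √88530/2263365 ≈ -0.066696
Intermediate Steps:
((466 + 2882) + H(24, 36/30 - 40/(-108)))/(F(-179) - 50118) = ((466 + 2882) + √(50 - 4*(36/30 - 40/(-108))))/(-179 - 50118) = (3348 + √(50 - 4*(36*(1/30) - 40*(-1/108))))/(-50297) = (3348 + √(50 - 4*(6/5 + 10/27)))*(-1/50297) = (3348 + √(50 - 4*212/135))*(-1/50297) = (3348 + √(50 - 848/135))*(-1/50297) = (3348 + √(5902/135))*(-1/50297) = (3348 + √88530/45)*(-1/50297) = -3348/50297 - √88530/2263365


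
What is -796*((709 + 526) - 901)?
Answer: -265864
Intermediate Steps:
-796*((709 + 526) - 901) = -796*(1235 - 901) = -796*334 = -265864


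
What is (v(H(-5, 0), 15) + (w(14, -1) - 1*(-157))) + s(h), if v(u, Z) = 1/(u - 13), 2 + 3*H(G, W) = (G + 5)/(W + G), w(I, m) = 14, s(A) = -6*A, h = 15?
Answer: 3318/41 ≈ 80.927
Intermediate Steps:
H(G, W) = -⅔ + (5 + G)/(3*(G + W)) (H(G, W) = -⅔ + ((G + 5)/(W + G))/3 = -⅔ + ((5 + G)/(G + W))/3 = -⅔ + (5 + G)/(3*(G + W)))
v(u, Z) = 1/(-13 + u)
(v(H(-5, 0), 15) + (w(14, -1) - 1*(-157))) + s(h) = (1/(-13 + (5 - 1*(-5) - 2*0)/(3*(-5 + 0))) + (14 - 1*(-157))) - 6*15 = (1/(-13 + (⅓)*(5 + 5 + 0)/(-5)) + (14 + 157)) - 90 = (1/(-13 + (⅓)*(-⅕)*10) + 171) - 90 = (1/(-13 - ⅔) + 171) - 90 = (1/(-41/3) + 171) - 90 = (-3/41 + 171) - 90 = 7008/41 - 90 = 3318/41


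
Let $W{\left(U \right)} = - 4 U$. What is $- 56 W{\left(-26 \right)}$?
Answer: $-5824$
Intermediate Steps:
$- 56 W{\left(-26 \right)} = - 56 \left(\left(-4\right) \left(-26\right)\right) = \left(-56\right) 104 = -5824$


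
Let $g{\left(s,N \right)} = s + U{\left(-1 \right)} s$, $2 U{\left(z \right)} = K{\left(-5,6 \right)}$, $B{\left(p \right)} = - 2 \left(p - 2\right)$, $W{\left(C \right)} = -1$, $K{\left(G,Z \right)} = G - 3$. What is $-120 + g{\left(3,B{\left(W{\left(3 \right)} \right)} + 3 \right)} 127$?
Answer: $-1263$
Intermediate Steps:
$K{\left(G,Z \right)} = -3 + G$
$B{\left(p \right)} = 4 - 2 p$ ($B{\left(p \right)} = - 2 \left(-2 + p\right) = 4 - 2 p$)
$U{\left(z \right)} = -4$ ($U{\left(z \right)} = \frac{-3 - 5}{2} = \frac{1}{2} \left(-8\right) = -4$)
$g{\left(s,N \right)} = - 3 s$ ($g{\left(s,N \right)} = s - 4 s = - 3 s$)
$-120 + g{\left(3,B{\left(W{\left(3 \right)} \right)} + 3 \right)} 127 = -120 + \left(-3\right) 3 \cdot 127 = -120 - 1143 = -1263$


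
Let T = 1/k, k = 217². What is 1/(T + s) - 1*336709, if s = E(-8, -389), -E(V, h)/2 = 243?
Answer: -7705670699466/22885253 ≈ -3.3671e+5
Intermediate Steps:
E(V, h) = -486 (E(V, h) = -2*243 = -486)
k = 47089
s = -486
T = 1/47089 ≈ 2.1236e-5
1/(T + s) - 1*336709 = 1/(1/47089 - 486) - 1*336709 = 1/(-22885253/47089) - 336709 = -47089/22885253 - 336709 = -7705670699466/22885253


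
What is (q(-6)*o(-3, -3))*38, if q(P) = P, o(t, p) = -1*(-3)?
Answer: -684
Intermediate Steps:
o(t, p) = 3
(q(-6)*o(-3, -3))*38 = -6*3*38 = -18*38 = -684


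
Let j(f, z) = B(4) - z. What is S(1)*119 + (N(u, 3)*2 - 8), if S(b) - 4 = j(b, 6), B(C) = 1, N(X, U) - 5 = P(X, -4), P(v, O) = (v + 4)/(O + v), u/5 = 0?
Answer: -119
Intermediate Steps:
u = 0 (u = 5*0 = 0)
P(v, O) = (4 + v)/(O + v)
N(X, U) = 5 + (4 + X)/(-4 + X)
j(f, z) = 1 - z
S(b) = -1 (S(b) = 4 + (1 - 1*6) = 4 + (1 - 6) = 4 - 5 = -1)
S(1)*119 + (N(u, 3)*2 - 8) = -1*119 + ((2*(-8 + 3*0)/(-4 + 0))*2 - 8) = -119 + ((2*(-8 + 0)/(-4))*2 - 8) = -119 + ((2*(-¼)*(-8))*2 - 8) = -119 + (4*2 - 8) = -119 + (8 - 8) = -119 + 0 = -119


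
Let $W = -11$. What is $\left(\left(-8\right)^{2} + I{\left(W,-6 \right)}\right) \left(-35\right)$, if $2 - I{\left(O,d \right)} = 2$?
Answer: $-2240$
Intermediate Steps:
$I{\left(O,d \right)} = 0$ ($I{\left(O,d \right)} = 2 - 2 = 0$)
$\left(\left(-8\right)^{2} + I{\left(W,-6 \right)}\right) \left(-35\right) = \left(\left(-8\right)^{2} + 0\right) \left(-35\right) = \left(64 + 0\right) \left(-35\right) = 64 \left(-35\right) = -2240$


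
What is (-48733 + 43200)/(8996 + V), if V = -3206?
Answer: -5533/5790 ≈ -0.95561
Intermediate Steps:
(-48733 + 43200)/(8996 + V) = (-48733 + 43200)/(8996 - 3206) = -5533/5790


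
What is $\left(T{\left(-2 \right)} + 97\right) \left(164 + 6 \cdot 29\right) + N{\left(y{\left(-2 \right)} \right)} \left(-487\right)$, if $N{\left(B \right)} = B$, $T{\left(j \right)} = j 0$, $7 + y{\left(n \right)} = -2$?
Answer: $37169$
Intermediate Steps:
$y{\left(n \right)} = -9$ ($y{\left(n \right)} = -7 - 2 = -9$)
$T{\left(j \right)} = 0$
$\left(T{\left(-2 \right)} + 97\right) \left(164 + 6 \cdot 29\right) + N{\left(y{\left(-2 \right)} \right)} \left(-487\right) = \left(0 + 97\right) \left(164 + 6 \cdot 29\right) - -4383 = 97 \left(164 + 174\right) + 4383 = 97 \cdot 338 + 4383 = 32786 + 4383 = 37169$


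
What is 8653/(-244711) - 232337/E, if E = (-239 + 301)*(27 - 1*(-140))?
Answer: -56945012769/2533737694 ≈ -22.475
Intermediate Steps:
E = 10354 (E = 62*(27 + 140) = 62*167 = 10354)
8653/(-244711) - 232337/E = 8653/(-244711) - 232337/10354 = 8653*(-1/244711) - 232337*1/10354 = -8653/244711 - 232337/10354 = -56945012769/2533737694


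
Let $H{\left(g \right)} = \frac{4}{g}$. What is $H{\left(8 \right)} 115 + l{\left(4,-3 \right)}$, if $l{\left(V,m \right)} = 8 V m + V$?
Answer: $- \frac{69}{2} \approx -34.5$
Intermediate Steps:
$l{\left(V,m \right)} = V + 8 V m$ ($l{\left(V,m \right)} = 8 V m + V = V + 8 V m$)
$H{\left(8 \right)} 115 + l{\left(4,-3 \right)} = \frac{4}{8} \cdot 115 + 4 \left(1 + 8 \left(-3\right)\right) = 4 \cdot \frac{1}{8} \cdot 115 + 4 \left(1 - 24\right) = \frac{1}{2} \cdot 115 + 4 \left(-23\right) = \frac{115}{2} - 92 = - \frac{69}{2}$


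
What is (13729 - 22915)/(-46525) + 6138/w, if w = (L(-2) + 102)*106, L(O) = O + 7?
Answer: 194879031/263843275 ≈ 0.73862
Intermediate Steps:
L(O) = 7 + O
w = 11342 (w = ((7 - 2) + 102)*106 = (5 + 102)*106 = 107*106 = 11342)
(13729 - 22915)/(-46525) + 6138/w = (13729 - 22915)/(-46525) + 6138/11342 = -9186*(-1/46525) + 6138*(1/11342) = 9186/46525 + 3069/5671 = 194879031/263843275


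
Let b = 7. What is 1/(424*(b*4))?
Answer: 1/11872 ≈ 8.4232e-5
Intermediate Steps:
1/(424*(b*4)) = 1/(424*(7*4)) = 1/(424*28) = 1/11872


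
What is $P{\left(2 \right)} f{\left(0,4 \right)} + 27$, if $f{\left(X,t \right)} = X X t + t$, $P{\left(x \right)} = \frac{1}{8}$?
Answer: $\frac{55}{2} \approx 27.5$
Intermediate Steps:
$P{\left(x \right)} = \frac{1}{8}$
$f{\left(X,t \right)} = t + t X^{2}$ ($f{\left(X,t \right)} = X^{2} t + t = t X^{2} + t = t + t X^{2}$)
$P{\left(2 \right)} f{\left(0,4 \right)} + 27 = \frac{4 \left(1 + 0^{2}\right)}{8} + 27 = \frac{4 \left(1 + 0\right)}{8} + 27 = \frac{4 \cdot 1}{8} + 27 = \frac{1}{8} \cdot 4 + 27 = \frac{1}{2} + 27 = \frac{55}{2}$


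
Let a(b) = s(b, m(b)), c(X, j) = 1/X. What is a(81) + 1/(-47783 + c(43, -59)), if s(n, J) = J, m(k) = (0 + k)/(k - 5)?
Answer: 20803105/19519346 ≈ 1.0658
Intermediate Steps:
m(k) = k/(-5 + k)
a(b) = b/(-5 + b)
a(81) + 1/(-47783 + c(43, -59)) = 81/(-5 + 81) + 1/(-47783 + 1/43) = 81/76 + 1/(-47783 + 1/43) = 81*(1/76) + 1/(-2054668/43) = 81/76 - 43/2054668 = 20803105/19519346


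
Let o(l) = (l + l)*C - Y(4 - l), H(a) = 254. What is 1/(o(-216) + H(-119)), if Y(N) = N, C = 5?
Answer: -1/2126 ≈ -0.00047037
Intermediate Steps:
o(l) = -4 + 11*l (o(l) = (l + l)*5 - (4 - l) = (2*l)*5 + (-4 + l) = 10*l + (-4 + l) = -4 + 11*l)
1/(o(-216) + H(-119)) = 1/((-4 + 11*(-216)) + 254) = 1/((-4 - 2376) + 254) = 1/(-2380 + 254) = 1/(-2126) = -1/2126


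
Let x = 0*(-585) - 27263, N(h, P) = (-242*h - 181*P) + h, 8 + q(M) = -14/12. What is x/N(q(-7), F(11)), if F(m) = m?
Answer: -163578/1309 ≈ -124.96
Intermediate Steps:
q(M) = -55/6 (q(M) = -8 - 14/12 = -8 - 14*1/12 = -8 - 7/6 = -55/6)
N(h, P) = -241*h - 181*P
x = -27263 (x = 0 - 27263 = -27263)
x/N(q(-7), F(11)) = -27263/(-241*(-55/6) - 181*11) = -27263/(13255/6 - 1991) = -27263/1309/6 = -27263*6/1309 = -163578/1309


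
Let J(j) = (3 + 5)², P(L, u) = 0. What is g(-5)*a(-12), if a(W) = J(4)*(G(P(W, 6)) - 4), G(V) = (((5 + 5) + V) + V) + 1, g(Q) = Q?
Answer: -2240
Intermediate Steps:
J(j) = 64 (J(j) = 8² = 64)
G(V) = 11 + 2*V (G(V) = ((10 + V) + V) + 1 = (10 + 2*V) + 1 = 11 + 2*V)
a(W) = 448 (a(W) = 64*((11 + 2*0) - 4) = 64*((11 + 0) - 4) = 64*(11 - 4) = 64*7 = 448)
g(-5)*a(-12) = -5*448 = -2240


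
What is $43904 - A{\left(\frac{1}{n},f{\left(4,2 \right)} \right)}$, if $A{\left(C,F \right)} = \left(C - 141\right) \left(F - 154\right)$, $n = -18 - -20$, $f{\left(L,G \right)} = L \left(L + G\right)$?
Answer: $25639$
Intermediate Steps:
$f{\left(L,G \right)} = L \left(G + L\right)$
$n = 2$ ($n = -18 + 20 = 2$)
$A{\left(C,F \right)} = \left(-154 + F\right) \left(-141 + C\right)$ ($A{\left(C,F \right)} = \left(-141 + C\right) \left(-154 + F\right) = \left(-154 + F\right) \left(-141 + C\right)$)
$43904 - A{\left(\frac{1}{n},f{\left(4,2 \right)} \right)} = 43904 - \left(21714 - \frac{154}{2} - 141 \cdot 4 \left(2 + 4\right) + \frac{4 \left(2 + 4\right)}{2}\right) = 43904 - \left(21714 - 77 - 141 \cdot 4 \cdot 6 + \frac{4 \cdot 6}{2}\right) = 43904 - \left(21714 - 77 - 3384 + \frac{1}{2} \cdot 24\right) = 43904 - \left(21714 - 77 - 3384 + 12\right) = 43904 - 18265 = 25639$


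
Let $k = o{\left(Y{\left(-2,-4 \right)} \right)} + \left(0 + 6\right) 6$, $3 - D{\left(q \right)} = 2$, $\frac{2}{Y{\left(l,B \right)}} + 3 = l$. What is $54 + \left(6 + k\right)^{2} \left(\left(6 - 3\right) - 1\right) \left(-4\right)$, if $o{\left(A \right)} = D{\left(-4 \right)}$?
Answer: $-14738$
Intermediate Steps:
$Y{\left(l,B \right)} = \frac{2}{-3 + l}$
$D{\left(q \right)} = 1$ ($D{\left(q \right)} = 3 - 2 = 1$)
$o{\left(A \right)} = 1$
$k = 37$ ($k = 1 + \left(0 + 6\right) 6 = 1 + 6 \cdot 6 = 1 + 36 = 37$)
$54 + \left(6 + k\right)^{2} \left(\left(6 - 3\right) - 1\right) \left(-4\right) = 54 + \left(6 + 37\right)^{2} \left(\left(6 - 3\right) - 1\right) \left(-4\right) = 54 + 43^{2} \left(\left(6 - 3\right) - 1\right) \left(-4\right) = 54 + 1849 \left(3 - 1\right) \left(-4\right) = 54 + 1849 \cdot 2 \left(-4\right) = 54 + 1849 \left(-8\right) = 54 - 14792 = -14738$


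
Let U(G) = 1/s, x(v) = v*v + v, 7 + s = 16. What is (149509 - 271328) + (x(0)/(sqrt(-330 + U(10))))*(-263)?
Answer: -121819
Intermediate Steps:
s = 9 (s = -7 + 16 = 9)
x(v) = v + v**2 (x(v) = v**2 + v = v + v**2)
U(G) = 1/9
(149509 - 271328) + (x(0)/(sqrt(-330 + U(10))))*(-263) = (149509 - 271328) + ((0*(1 + 0))/(sqrt(-330 + 1/9)))*(-263) = -121819 + ((0*1)/(sqrt(-2969/9)))*(-263) = -121819 + (0/((I*sqrt(2969)/3)))*(-263) = -121819 + (0*(-3*I*sqrt(2969)/2969))*(-263) = -121819 + 0*(-263) = -121819 + 0 = -121819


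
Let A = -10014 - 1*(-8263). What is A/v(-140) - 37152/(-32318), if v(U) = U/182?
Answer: 368013077/161590 ≈ 2277.4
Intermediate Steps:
v(U) = U/182 (v(U) = U*(1/182) = U/182)
A = -1751 (A = -10014 + 8263 = -1751)
A/v(-140) - 37152/(-32318) = -1751/((1/182)*(-140)) - 37152/(-32318) = -1751/(-10/13) - 37152*(-1/32318) = -1751*(-13/10) + 18576/16159 = 22763/10 + 18576/16159 = 368013077/161590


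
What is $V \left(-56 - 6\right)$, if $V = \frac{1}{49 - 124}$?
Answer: $\frac{62}{75} \approx 0.82667$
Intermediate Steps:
$V = - \frac{1}{75}$ ($V = \frac{1}{-75} = - \frac{1}{75} \approx -0.013333$)
$V \left(-56 - 6\right) = - \frac{-56 - 6}{75} = \left(- \frac{1}{75}\right) \left(-62\right) = \frac{62}{75}$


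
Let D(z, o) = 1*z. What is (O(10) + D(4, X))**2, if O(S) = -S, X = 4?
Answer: 36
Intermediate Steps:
D(z, o) = z
(O(10) + D(4, X))**2 = (-1*10 + 4)**2 = (-10 + 4)**2 = (-6)**2 = 36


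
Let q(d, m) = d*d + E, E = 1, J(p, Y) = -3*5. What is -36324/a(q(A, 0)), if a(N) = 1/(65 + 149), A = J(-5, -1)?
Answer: -7773336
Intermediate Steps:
J(p, Y) = -15
A = -15
q(d, m) = 1 + d² (q(d, m) = d*d + 1 = d² + 1 = 1 + d²)
a(N) = 1/214
-36324/a(q(A, 0)) = -36324/1/214 = -36324*214 = -7773336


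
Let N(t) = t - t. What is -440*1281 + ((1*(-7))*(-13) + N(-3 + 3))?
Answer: -563549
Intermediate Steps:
N(t) = 0
-440*1281 + ((1*(-7))*(-13) + N(-3 + 3)) = -440*1281 + ((1*(-7))*(-13) + 0) = -563640 + (-7*(-13) + 0) = -563640 + (91 + 0) = -563640 + 91 = -563549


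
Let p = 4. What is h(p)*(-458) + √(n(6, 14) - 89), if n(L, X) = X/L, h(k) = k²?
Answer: -7328 + 2*I*√195/3 ≈ -7328.0 + 9.3095*I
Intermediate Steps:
h(p)*(-458) + √(n(6, 14) - 89) = 4²*(-458) + √(14/6 - 89) = 16*(-458) + √(14*(⅙) - 89) = -7328 + √(7/3 - 89) = -7328 + √(-260/3) = -7328 + 2*I*√195/3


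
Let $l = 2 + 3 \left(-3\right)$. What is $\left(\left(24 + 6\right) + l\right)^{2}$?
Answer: $529$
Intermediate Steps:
$l = -7$ ($l = 2 - 9 = -7$)
$\left(\left(24 + 6\right) + l\right)^{2} = \left(\left(24 + 6\right) - 7\right)^{2} = \left(30 - 7\right)^{2} = 23^{2} = 529$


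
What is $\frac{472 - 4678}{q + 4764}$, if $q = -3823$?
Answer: $- \frac{4206}{941} \approx -4.4697$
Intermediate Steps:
$\frac{472 - 4678}{q + 4764} = \frac{472 - 4678}{-3823 + 4764} = - \frac{4206}{941}$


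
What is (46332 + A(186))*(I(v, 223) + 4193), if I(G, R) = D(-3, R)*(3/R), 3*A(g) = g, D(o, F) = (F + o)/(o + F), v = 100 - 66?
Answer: 43380338548/223 ≈ 1.9453e+8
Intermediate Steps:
v = 34
D(o, F) = 1 (D(o, F) = (F + o)/(F + o) = 1)
A(g) = g/3
I(G, R) = 3/R (I(G, R) = 1*(3/R) = 3/R)
(46332 + A(186))*(I(v, 223) + 4193) = (46332 + (⅓)*186)*(3/223 + 4193) = (46332 + 62)*(3*(1/223) + 4193) = 46394*(3/223 + 4193) = 46394*(935042/223) = 43380338548/223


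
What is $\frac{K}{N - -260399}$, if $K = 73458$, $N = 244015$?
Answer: $\frac{4081}{28023} \approx 0.14563$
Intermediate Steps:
$\frac{K}{N - -260399} = \frac{73458}{244015 - -260399} = \frac{73458}{244015 + 260399} = \frac{73458}{504414} = 73458 \cdot \frac{1}{504414} = \frac{4081}{28023}$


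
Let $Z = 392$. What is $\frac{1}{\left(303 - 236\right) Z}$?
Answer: $\frac{1}{26264} \approx 3.8075 \cdot 10^{-5}$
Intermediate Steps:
$\frac{1}{\left(303 - 236\right) Z} = \frac{1}{\left(303 - 236\right) 392} = \frac{1}{67 \cdot 392} = \frac{1}{26264}$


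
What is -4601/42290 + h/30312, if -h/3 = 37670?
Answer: -409888201/106824540 ≈ -3.8370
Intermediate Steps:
h = -113010 (h = -3*37670 = -113010)
-4601/42290 + h/30312 = -4601/42290 - 113010/30312 = -4601*1/42290 - 113010*1/30312 = -4601/42290 - 18835/5052 = -409888201/106824540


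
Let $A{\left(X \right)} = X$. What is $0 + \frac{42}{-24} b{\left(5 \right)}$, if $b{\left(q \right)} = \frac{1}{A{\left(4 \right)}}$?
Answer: $- \frac{7}{16} \approx -0.4375$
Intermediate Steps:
$b{\left(q \right)} = \frac{1}{4}$
$0 + \frac{42}{-24} b{\left(5 \right)} = 0 + \frac{42}{-24} \cdot \frac{1}{4} = 0 + 42 \left(- \frac{1}{24}\right) \frac{1}{4} = 0 - \frac{7}{16} = - \frac{7}{16}$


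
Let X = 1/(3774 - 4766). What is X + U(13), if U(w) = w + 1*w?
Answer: 25791/992 ≈ 25.999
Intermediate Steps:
U(w) = 2*w (U(w) = w + w = 2*w)
X = -1/992 (X = 1/(-992) = -1/992 ≈ -0.0010081)
X + U(13) = -1/992 + 2*13 = -1/992 + 26 = 25791/992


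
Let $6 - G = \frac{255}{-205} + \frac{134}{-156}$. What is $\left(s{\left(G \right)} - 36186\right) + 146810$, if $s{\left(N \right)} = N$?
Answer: $\frac{353801465}{3198} \approx 1.1063 \cdot 10^{5}$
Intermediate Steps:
$G = \frac{25913}{3198}$ ($G = 6 - \left(\frac{255}{-205} + \frac{134}{-156}\right) = 6 - \left(255 \left(- \frac{1}{205}\right) + 134 \left(- \frac{1}{156}\right)\right) = 6 - \left(- \frac{51}{41} - \frac{67}{78}\right) = 6 - - \frac{6725}{3198} = 6 + \frac{6725}{3198} = \frac{25913}{3198} \approx 8.1029$)
$\left(s{\left(G \right)} - 36186\right) + 146810 = \left(\frac{25913}{3198} - 36186\right) + 146810 = - \frac{115696915}{3198} + 146810 = \frac{353801465}{3198}$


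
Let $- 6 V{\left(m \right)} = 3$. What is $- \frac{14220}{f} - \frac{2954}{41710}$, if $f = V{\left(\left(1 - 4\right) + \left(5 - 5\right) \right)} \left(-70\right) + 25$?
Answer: $- \frac{4944112}{20855} \approx -237.07$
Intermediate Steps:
$V{\left(m \right)} = - \frac{1}{2}$ ($V{\left(m \right)} = \left(- \frac{1}{6}\right) 3 = - \frac{1}{2}$)
$f = 60$ ($f = \left(- \frac{1}{2}\right) \left(-70\right) + 25 = 35 + 25 = 60$)
$- \frac{14220}{f} - \frac{2954}{41710} = - \frac{14220}{60} - \frac{2954}{41710} = \left(-14220\right) \frac{1}{60} - \frac{1477}{20855} = -237 - \frac{1477}{20855} = - \frac{4944112}{20855}$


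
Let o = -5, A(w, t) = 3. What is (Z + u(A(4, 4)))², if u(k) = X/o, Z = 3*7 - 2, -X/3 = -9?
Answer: 4624/25 ≈ 184.96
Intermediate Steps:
X = 27 (X = -3*(-9) = 27)
Z = 19 (Z = 21 - 2 = 19)
u(k) = -27/5 (u(k) = 27/(-5) = 27*(-⅕) = -27/5)
(Z + u(A(4, 4)))² = (19 - 27/5)² = (68/5)² = 4624/25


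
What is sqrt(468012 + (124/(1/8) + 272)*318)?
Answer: 2*sqrt(217491) ≈ 932.72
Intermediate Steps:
sqrt(468012 + (124/(1/8) + 272)*318) = sqrt(468012 + (124*8 + 272)*318) = sqrt(468012 + (992 + 272)*318) = sqrt(468012 + 1264*318) = sqrt(468012 + 401952) = sqrt(869964) = 2*sqrt(217491)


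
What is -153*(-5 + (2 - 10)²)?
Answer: -9027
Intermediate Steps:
-153*(-5 + (2 - 10)²) = -153*(-5 + (-8)²) = -153*(-5 + 64) = -153*59 = -9027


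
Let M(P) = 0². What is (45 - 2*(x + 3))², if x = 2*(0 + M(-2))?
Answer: 1521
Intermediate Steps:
M(P) = 0
x = 0 (x = 2*(0 + 0) = 2*0 = 0)
(45 - 2*(x + 3))² = (45 - 2*(0 + 3))² = (45 - 2*3)² = (45 - 6)² = 39² = 1521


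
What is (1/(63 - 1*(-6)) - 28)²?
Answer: 3728761/4761 ≈ 783.19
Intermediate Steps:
(1/(63 - 1*(-6)) - 28)² = (1/(63 + 6) - 28)² = (1/69 - 28)² = (-1931/69)² = 3728761/4761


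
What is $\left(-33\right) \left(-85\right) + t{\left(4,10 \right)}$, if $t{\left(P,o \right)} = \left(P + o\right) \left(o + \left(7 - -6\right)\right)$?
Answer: $3127$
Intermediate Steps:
$t{\left(P,o \right)} = \left(13 + o\right) \left(P + o\right)$ ($t{\left(P,o \right)} = \left(P + o\right) \left(o + \left(7 + 6\right)\right) = \left(P + o\right) \left(o + 13\right) = \left(P + o\right) \left(13 + o\right) = \left(13 + o\right) \left(P + o\right)$)
$\left(-33\right) \left(-85\right) + t{\left(4,10 \right)} = \left(-33\right) \left(-85\right) + \left(10^{2} + 13 \cdot 4 + 13 \cdot 10 + 4 \cdot 10\right) = 2805 + \left(100 + 52 + 130 + 40\right) = 2805 + 322 = 3127$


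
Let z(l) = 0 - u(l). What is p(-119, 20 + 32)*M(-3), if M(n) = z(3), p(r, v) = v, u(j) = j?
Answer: -156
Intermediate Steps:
z(l) = -l (z(l) = 0 - l = -l)
M(n) = -3 (M(n) = -1*3 = -3)
p(-119, 20 + 32)*M(-3) = (20 + 32)*(-3) = 52*(-3) = -156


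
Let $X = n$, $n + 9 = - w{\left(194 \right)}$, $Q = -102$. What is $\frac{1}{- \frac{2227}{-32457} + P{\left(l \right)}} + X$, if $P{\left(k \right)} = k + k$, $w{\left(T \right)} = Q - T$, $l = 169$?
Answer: $\frac{3149195348}{10972693} \approx 287.0$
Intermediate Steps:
$w{\left(T \right)} = -102 - T$
$n = 287$ ($n = -9 - \left(-102 - 194\right) = -9 - -296 = -9 + 296 = 287$)
$P{\left(k \right)} = 2 k$
$X = 287$
$\frac{1}{- \frac{2227}{-32457} + P{\left(l \right)}} + X = \frac{1}{- \frac{2227}{-32457} + 2 \cdot 169} + 287 = \frac{1}{\left(-2227\right) \left(- \frac{1}{32457}\right) + 338} + 287 = \frac{1}{\frac{2227}{32457} + 338} + 287 = \frac{1}{\frac{10972693}{32457}} + 287 = \frac{32457}{10972693} + 287 = \frac{3149195348}{10972693}$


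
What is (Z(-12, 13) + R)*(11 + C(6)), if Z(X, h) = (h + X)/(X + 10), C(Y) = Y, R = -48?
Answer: -1649/2 ≈ -824.50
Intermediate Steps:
Z(X, h) = (X + h)/(10 + X)
(Z(-12, 13) + R)*(11 + C(6)) = ((-12 + 13)/(10 - 12) - 48)*(11 + 6) = (1/(-2) - 48)*17 = (-½*1 - 48)*17 = (-½ - 48)*17 = -97/2*17 = -1649/2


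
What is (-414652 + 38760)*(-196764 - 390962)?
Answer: 220921501592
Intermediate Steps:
(-414652 + 38760)*(-196764 - 390962) = -375892*(-587726) = 220921501592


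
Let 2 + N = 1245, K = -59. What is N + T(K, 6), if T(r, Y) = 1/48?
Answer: 59665/48 ≈ 1243.0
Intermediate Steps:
T(r, Y) = 1/48
N = 1243 (N = -2 + 1245 = 1243)
N + T(K, 6) = 1243 + 1/48 = 59665/48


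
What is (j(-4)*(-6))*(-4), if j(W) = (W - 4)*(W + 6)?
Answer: -384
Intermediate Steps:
j(W) = (-4 + W)*(6 + W)
(j(-4)*(-6))*(-4) = ((-24 + (-4)² + 2*(-4))*(-6))*(-4) = ((-24 + 16 - 8)*(-6))*(-4) = -16*(-6)*(-4) = 96*(-4) = -384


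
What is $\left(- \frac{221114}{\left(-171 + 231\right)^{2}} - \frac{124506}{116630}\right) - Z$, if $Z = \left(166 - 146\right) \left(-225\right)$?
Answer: $\frac{93158462629}{20993400} \approx 4437.5$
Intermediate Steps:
$Z = -4500$ ($Z = 20 \left(-225\right) = -4500$)
$\left(- \frac{221114}{\left(-171 + 231\right)^{2}} - \frac{124506}{116630}\right) - Z = \left(- \frac{221114}{\left(-171 + 231\right)^{2}} - \frac{124506}{116630}\right) - -4500 = \left(- \frac{221114}{60^{2}} - \frac{62253}{58315}\right) + 4500 = \left(- \frac{221114}{3600} - \frac{62253}{58315}\right) + 4500 = \left(\left(-221114\right) \frac{1}{3600} - \frac{62253}{58315}\right) + 4500 = \left(- \frac{110557}{1800} - \frac{62253}{58315}\right) + 4500 = - \frac{1311837371}{20993400} + 4500 = \frac{93158462629}{20993400}$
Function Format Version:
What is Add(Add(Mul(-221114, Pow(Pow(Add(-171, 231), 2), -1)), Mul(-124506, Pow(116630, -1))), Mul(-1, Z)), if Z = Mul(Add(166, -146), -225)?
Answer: Rational(93158462629, 20993400) ≈ 4437.5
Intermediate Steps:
Z = -4500 (Z = Mul(20, -225) = -4500)
Add(Add(Mul(-221114, Pow(Pow(Add(-171, 231), 2), -1)), Mul(-124506, Pow(116630, -1))), Mul(-1, Z)) = Add(Add(Mul(-221114, Pow(Pow(Add(-171, 231), 2), -1)), Mul(-124506, Pow(116630, -1))), Mul(-1, -4500)) = Add(Add(Mul(-221114, Pow(Pow(60, 2), -1)), Mul(-124506, Rational(1, 116630))), 4500) = Add(Add(Mul(-221114, Pow(3600, -1)), Rational(-62253, 58315)), 4500) = Add(Add(Mul(-221114, Rational(1, 3600)), Rational(-62253, 58315)), 4500) = Add(Add(Rational(-110557, 1800), Rational(-62253, 58315)), 4500) = Add(Rational(-1311837371, 20993400), 4500) = Rational(93158462629, 20993400)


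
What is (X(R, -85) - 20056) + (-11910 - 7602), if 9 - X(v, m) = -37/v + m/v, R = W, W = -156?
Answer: -3085663/78 ≈ -39560.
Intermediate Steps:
R = -156
X(v, m) = 9 + 37/v - m/v (X(v, m) = 9 - (-37/v + m/v) = 9 + (37/v - m/v) = 9 + 37/v - m/v)
(X(R, -85) - 20056) + (-11910 - 7602) = ((37 - 1*(-85) + 9*(-156))/(-156) - 20056) + (-11910 - 7602) = (-(37 + 85 - 1404)/156 - 20056) - 19512 = (-1/156*(-1282) - 20056) - 19512 = (641/78 - 20056) - 19512 = -1563727/78 - 19512 = -3085663/78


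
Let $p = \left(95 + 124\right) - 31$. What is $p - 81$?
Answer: $107$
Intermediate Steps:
$p = 188$ ($p = 219 - 31 = 188$)
$p - 81 = 188 - 81 = 107$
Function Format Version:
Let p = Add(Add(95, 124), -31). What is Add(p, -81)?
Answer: 107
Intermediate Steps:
p = 188 (p = Add(219, -31) = 188)
Add(p, -81) = Add(188, -81) = 107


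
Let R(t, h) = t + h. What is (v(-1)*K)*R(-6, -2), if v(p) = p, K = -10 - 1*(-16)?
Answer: 48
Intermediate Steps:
K = 6 (K = -10 + 16 = 6)
R(t, h) = h + t
(v(-1)*K)*R(-6, -2) = (-1*6)*(-2 - 6) = -6*(-8) = 48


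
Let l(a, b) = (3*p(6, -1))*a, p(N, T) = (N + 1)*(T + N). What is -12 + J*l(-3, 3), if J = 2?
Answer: -642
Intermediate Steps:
p(N, T) = (1 + N)*(N + T)
l(a, b) = 105*a (l(a, b) = (3*(6 - 1 + 6² + 6*(-1)))*a = (3*(6 - 1 + 36 - 6))*a = (3*35)*a = 105*a)
-12 + J*l(-3, 3) = -12 + 2*(105*(-3)) = -12 + 2*(-315) = -12 - 630 = -642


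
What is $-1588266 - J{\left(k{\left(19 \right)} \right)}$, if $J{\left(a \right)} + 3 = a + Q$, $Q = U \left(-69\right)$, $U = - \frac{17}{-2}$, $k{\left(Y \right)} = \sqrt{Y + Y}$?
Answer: $- \frac{3175353}{2} - \sqrt{38} \approx -1.5877 \cdot 10^{6}$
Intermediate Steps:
$k{\left(Y \right)} = \sqrt{2} \sqrt{Y}$ ($k{\left(Y \right)} = \sqrt{2 Y} = \sqrt{2} \sqrt{Y}$)
$U = \frac{17}{2}$ ($U = \left(-17\right) \left(- \frac{1}{2}\right) = \frac{17}{2} \approx 8.5$)
$Q = - \frac{1173}{2}$ ($Q = \frac{17}{2} \left(-69\right) = - \frac{1173}{2} \approx -586.5$)
$J{\left(a \right)} = - \frac{1179}{2} + a$ ($J{\left(a \right)} = -3 + \left(a - \frac{1173}{2}\right) = -3 + \left(- \frac{1173}{2} + a\right) = - \frac{1179}{2} + a$)
$-1588266 - J{\left(k{\left(19 \right)} \right)} = -1588266 - \left(- \frac{1179}{2} + \sqrt{2} \sqrt{19}\right) = -1588266 - \left(- \frac{1179}{2} + \sqrt{38}\right) = -1588266 + \left(\frac{1179}{2} - \sqrt{38}\right) = - \frac{3175353}{2} - \sqrt{38}$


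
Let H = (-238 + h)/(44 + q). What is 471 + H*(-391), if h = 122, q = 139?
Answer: 131549/183 ≈ 718.85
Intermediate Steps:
H = -116/183 (H = (-238 + 122)/(44 + 139) = -116/183 ≈ -0.63388)
471 + H*(-391) = 471 - 116/183*(-391) = 471 + 45356/183 = 131549/183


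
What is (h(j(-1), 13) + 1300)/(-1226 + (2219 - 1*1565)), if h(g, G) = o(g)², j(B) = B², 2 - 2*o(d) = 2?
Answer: -25/11 ≈ -2.2727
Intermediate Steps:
o(d) = 0 (o(d) = 1 - ½*2 = 1 - 1 = 0)
h(g, G) = 0 (h(g, G) = 0² = 0)
(h(j(-1), 13) + 1300)/(-1226 + (2219 - 1*1565)) = (0 + 1300)/(-1226 + (2219 - 1*1565)) = 1300/(-1226 + (2219 - 1565)) = 1300/(-1226 + 654) = 1300/(-572) = 1300*(-1/572) = -25/11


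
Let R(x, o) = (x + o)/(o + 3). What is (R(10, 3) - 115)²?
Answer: 458329/36 ≈ 12731.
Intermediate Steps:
R(x, o) = (o + x)/(3 + o)
(R(10, 3) - 115)² = ((3 + 10)/(3 + 3) - 115)² = (13/6 - 115)² = (-677/6)² = 458329/36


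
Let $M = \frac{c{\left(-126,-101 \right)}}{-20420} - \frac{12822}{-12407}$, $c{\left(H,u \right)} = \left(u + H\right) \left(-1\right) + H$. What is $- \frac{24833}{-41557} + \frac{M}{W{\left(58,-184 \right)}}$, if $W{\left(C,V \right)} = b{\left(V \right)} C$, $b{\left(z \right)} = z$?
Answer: $\frac{2314885312764771}{3874489844997440} \approx 0.59747$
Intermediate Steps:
$c{\left(H,u \right)} = - u$ ($c{\left(H,u \right)} = \left(H + u\right) \left(-1\right) + H = \left(- H - u\right) + H = - u$)
$W{\left(C,V \right)} = C V$ ($W{\left(C,V \right)} = V C = C V$)
$M = \frac{260572133}{253350940}$ ($M = \frac{\left(-1\right) \left(-101\right)}{-20420} - \frac{12822}{-12407} = 101 \left(- \frac{1}{20420}\right) - - \frac{12822}{12407} = - \frac{101}{20420} + \frac{12822}{12407} = \frac{260572133}{253350940} \approx 1.0285$)
$- \frac{24833}{-41557} + \frac{M}{W{\left(58,-184 \right)}} = - \frac{24833}{-41557} + \frac{260572133}{253350940 \cdot 58 \left(-184\right)} = \left(-24833\right) \left(- \frac{1}{41557}\right) + \frac{260572133}{253350940 \left(-10672\right)} = \frac{24833}{41557} + \frac{260572133}{253350940} \left(- \frac{1}{10672}\right) = \frac{24833}{41557} - \frac{260572133}{2703761231680} = \frac{2314885312764771}{3874489844997440}$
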